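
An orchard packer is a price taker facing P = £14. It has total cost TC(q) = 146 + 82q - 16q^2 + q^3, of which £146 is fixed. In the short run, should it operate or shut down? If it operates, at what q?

Shut down

Variable cost is VC = 82q - 16q^2 + q^3, so AVC = VC/q = 82 - 16q + q^2 and MC = dTC/dq = 82 - 32q + 3q^2.
AVC hits its minimum where MC = AVC, at q = 8, giving min AVC = 82 - 16·8 + 8^2 = £18.
Since P = £14 < min AVC = £18, price fails to cover variable cost at any output.
The firm minimizes its loss by shutting down and losing only its fixed cost of £146.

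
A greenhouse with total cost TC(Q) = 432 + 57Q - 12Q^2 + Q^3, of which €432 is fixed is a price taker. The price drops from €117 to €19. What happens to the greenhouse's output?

MC = 57 - 24Q + 3Q^2; the shutdown threshold is min AVC = €21 (at Q = 6).
At P = €117 ≥ min AVC, set P = MC on the rising branch: Q = 10.
At P = €19 < min AVC = €21, price no longer covers variable cost at any output, so the firm shuts down: Q = 0.

Output falls from 10 to 0 (the firm shuts down)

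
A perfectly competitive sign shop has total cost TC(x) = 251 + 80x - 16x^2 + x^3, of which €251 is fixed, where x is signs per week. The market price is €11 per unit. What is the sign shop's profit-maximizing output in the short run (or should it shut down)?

Strip out fixed cost: VC = 80x - 16x^2 + x^3. Then AVC = 80 - 16x + x^2 and MC = 80 - 32x + 3x^2.
The AVC parabola has its vertex at x = 16/2 = 8, where AVC = 80 - 16·8 + 8^2 = €16.
P = €11 lies below min AVC = €16; no output level covers variable cost.
The firm minimizes its loss by shutting down and losing only its fixed cost of €251.

Shut down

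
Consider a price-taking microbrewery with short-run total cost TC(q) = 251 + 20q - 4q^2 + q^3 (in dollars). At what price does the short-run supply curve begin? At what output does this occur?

The shutdown price is the minimum of AVC. VC = 20q - 4q^2 + q^3, so AVC = 20 - 4q + q^2.
At the minimum of AVC, MC = AVC. MC = 20 - 8q + 3q^2; setting MC = AVC gives 2q^2 - 4q = 0, so q = 2. min AVC = 16.
For P < $16 the firm produces nothing.

$16 per unit, at q = 2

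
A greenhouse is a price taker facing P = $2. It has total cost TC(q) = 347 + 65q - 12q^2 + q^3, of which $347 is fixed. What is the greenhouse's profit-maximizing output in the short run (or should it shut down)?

Shut down

From TC, MC = TC'(q) = 65 - 24q + 3q^2 and AVC = VC/q = 65 - 12q + q^2.
The AVC parabola has its vertex at q = 12/2 = 6, where AVC = 65 - 12·6 + 6^2 = $29.
Since P = $2 < min AVC = $29, price fails to cover variable cost at any output.
The firm minimizes its loss by shutting down and losing only its fixed cost of $347.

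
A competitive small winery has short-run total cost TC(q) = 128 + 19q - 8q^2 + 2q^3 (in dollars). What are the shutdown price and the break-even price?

AVC = 19 - 8q + 2q^2; minimized at q = 2, giving min AVC = $11. That is the shutdown price.
ATC = 128/q + 19 - 8q + 2q^2. Setting dATC/dq = −128/q^2 − 8 + 4q = 0 gives q = 4 (since 4·4^3 − 8·4^2 = 128).
min ATC = 128/4 + 19 − 8·4 + 2·4^2 = $51. That is the break-even price.
Between these two prices the firm operates at a loss; above $51 it earns a profit.

Shutdown price = $11; break-even price = $51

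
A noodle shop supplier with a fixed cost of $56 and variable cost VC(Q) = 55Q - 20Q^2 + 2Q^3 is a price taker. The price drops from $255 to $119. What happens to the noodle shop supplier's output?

MC = 55 - 40Q + 6Q^2; the shutdown threshold is min AVC = $5 (at Q = 5).
At P = $255 ≥ min AVC, set P = MC on the rising branch: Q = 10.
At P = $119 ≥ min AVC, set P = MC: Q = 8. The firm stays open but cuts output.

Output falls from 10 to 8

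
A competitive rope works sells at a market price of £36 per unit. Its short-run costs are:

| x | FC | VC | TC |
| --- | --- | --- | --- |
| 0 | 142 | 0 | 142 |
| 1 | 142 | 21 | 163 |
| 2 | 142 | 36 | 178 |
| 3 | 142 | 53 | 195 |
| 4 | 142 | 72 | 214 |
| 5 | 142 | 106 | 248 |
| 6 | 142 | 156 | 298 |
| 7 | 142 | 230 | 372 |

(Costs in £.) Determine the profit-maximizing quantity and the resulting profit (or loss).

Tabulate TR − TC: x=0: -142; x=1: -127; x=2: -106; x=3: -87; x=4: -70; x=5: -68; x=6: -82; x=7: -120.
Profit is maximized at x = 5. AVC there is 106/5 = £21.20 ≤ P, so producing beats shutting down (which would give -£142).

x = 5; profit = -£68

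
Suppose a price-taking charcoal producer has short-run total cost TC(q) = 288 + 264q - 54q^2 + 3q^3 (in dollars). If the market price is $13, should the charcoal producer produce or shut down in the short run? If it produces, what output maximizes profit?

Strip out fixed cost: VC = 264q - 54q^2 + 3q^3. Then AVC = 264 - 54q + 3q^2 and MC = 264 - 108q + 9q^2.
AVC hits its minimum where MC = AVC, at q = 9, giving min AVC = 264 - 54·9 + 3·9^2 = $21.
Since P = $13 < min AVC = $21, price fails to cover variable cost at any output.
Shutting down limits the loss to fixed cost, $288.

Shut down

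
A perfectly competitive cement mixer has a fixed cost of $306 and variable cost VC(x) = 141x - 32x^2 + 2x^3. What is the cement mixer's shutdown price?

$13 per unit

Short-run supply begins at min AVC. From VC = 141x - 32x^2 + 2x^3, AVC = 141 - 32x + 2x^2.
dAVC/dx = -32 + 4x = 0 gives x = 8. min AVC = 141 - 32·8 + 2·8^2 = 13.
So the shutdown price is $13.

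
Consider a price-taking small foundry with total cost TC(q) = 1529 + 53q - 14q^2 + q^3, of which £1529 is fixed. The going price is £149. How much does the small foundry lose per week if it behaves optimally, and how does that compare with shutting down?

Profit = -£89 at q = 12

AVC = 53 - 14q + q^2 has its minimum £4 at q = 7; price £149 clears that bar, so the firm operates.
MC = 53 - 28q + 3q^2. Setting P = MC and taking the root on the rising branch gives q* = 12.
TR = 149·12 = 1788. TC = 1529 + 348 = 1877. Profit = 1788 − 1877 = -£89.
By producing, the firm covers all variable cost plus £1440 of fixed cost; shutting down would lose the full £1529.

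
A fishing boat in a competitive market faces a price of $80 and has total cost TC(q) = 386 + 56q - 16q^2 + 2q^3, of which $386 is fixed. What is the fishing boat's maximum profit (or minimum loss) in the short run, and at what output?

Profit = -$98 at q = 6

AVC = 56 - 16q + 2q^2; min AVC = $24 at q = 4. Since P = $80 ≥ min AVC, the firm produces.
With MC = 56 - 32q + 6q^2, P = MC on the upward-sloping part at q* = 6.
TR = 80·6 = 480. TC = 386 + 192 = 578. Profit = 480 − 578 = -$98.
Shutting down would mean losing the fixed cost of $386, so operating at a loss of $98 is better by $288.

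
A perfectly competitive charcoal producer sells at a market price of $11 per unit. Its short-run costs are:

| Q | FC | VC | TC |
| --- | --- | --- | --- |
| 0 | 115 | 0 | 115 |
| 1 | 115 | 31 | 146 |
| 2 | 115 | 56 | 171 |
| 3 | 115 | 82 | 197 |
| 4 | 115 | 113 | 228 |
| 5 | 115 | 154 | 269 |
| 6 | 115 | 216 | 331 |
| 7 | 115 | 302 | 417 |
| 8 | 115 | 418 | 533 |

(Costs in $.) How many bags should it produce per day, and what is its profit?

Q = 0 (shut down); profit = -$115

Compute π = P·Q − TC at each output: Q=0: -115; Q=1: -135; Q=2: -149; Q=3: -164; Q=4: -184; Q=5: -214; Q=6: -265; Q=7: -340; Q=8: -445.
Profit is highest at Q = 0. Equivalently, the lowest AVC in the table is 82/3 ≈ $27.33 at Q = 3, and P = $11 falls below it — price never covers variable cost, so the firm shuts down and loses only its fixed cost.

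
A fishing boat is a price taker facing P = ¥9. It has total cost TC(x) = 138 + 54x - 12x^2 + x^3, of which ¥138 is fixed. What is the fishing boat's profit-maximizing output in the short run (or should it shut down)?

Variable cost is VC = 54x - 12x^2 + x^3, so AVC = VC/x = 54 - 12x + x^2 and MC = dTC/dx = 54 - 24x + 3x^2.
AVC hits its minimum where MC = AVC, at x = 6, giving min AVC = 54 - 12·6 + 6^2 = ¥18.
Since P = ¥9 < min AVC = ¥18, price fails to cover variable cost at any output.
Best response: produce nothing and absorb the ¥138 fixed cost.

Shut down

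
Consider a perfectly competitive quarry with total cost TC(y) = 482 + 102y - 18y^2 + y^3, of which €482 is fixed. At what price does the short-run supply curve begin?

The firm shuts down when price falls below the minimum of average variable cost. AVC = VC/y = 102 - 18y + y^2.
dAVC/dy = -18 + 2y = 0 gives y = 9. min AVC = 102 - 18·9 + 9^2 = 21.
The firm shuts down for any P below €21.

€21 per unit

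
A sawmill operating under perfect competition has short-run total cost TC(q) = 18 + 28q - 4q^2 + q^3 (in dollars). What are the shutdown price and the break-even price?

AVC = 28 - 4q + q^2; minimized at q = 2, giving min AVC = $24. That is the shutdown price.
ATC = 18/q + 28 - 4q + q^2. Setting dATC/dq = −18/q^2 − 4 + 2q = 0 gives q = 3 (since 2·3^3 − 4·3^2 = 18).
min ATC = 18/3 + 28 − 4·3 + 3^2 = $31. That is the break-even price.
Between these two prices the firm operates at a loss; above $31 it earns a profit.

Shutdown price = $24; break-even price = $31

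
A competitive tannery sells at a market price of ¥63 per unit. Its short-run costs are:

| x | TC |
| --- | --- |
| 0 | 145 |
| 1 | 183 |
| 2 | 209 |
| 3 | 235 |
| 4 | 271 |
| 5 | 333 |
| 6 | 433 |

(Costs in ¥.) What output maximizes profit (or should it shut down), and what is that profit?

x = 5; profit = -¥18

Compute π = P·x − TC at each output: x=0: -145; x=1: -120; x=2: -83; x=3: -46; x=4: -19; x=5: -18; x=6: -55.
Profit is maximized at x = 5. AVC there is 188/5 = ¥37.60 ≤ P, so producing beats shutting down (which would give -¥145).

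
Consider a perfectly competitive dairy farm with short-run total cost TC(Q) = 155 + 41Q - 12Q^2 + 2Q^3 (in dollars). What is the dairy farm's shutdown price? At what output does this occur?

$23 per unit, at Q = 3

The firm shuts down when price falls below the minimum of average variable cost. AVC = VC/Q = 41 - 12Q + 2Q^2.
At the minimum of AVC, MC = AVC. MC = 41 - 24Q + 6Q^2; setting MC = AVC gives 4Q^2 - 12Q = 0, so Q = 3. min AVC = 23.
So the shutdown price is $23.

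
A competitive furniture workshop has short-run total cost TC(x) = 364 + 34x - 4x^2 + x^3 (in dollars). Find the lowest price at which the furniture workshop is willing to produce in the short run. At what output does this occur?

$30 per unit, at x = 2

The firm shuts down when price falls below the minimum of average variable cost. AVC = VC/x = 34 - 4x + x^2.
At the minimum of AVC, MC = AVC. MC = 34 - 8x + 3x^2; setting MC = AVC gives 2x^2 - 4x = 0, so x = 2. min AVC = 30.
So the shutdown price is $30.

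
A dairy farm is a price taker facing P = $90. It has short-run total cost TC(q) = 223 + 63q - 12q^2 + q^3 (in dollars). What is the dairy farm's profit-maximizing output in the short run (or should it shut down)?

Variable cost is VC = 63q - 12q^2 + q^3, so AVC = VC/q = 63 - 12q + q^2 and MC = dTC/dq = 63 - 24q + 3q^2.
AVC is minimized where dAVC/dq = -12 + 2q = 0, at q = 6; min AVC = 63 - 12·6 + 6^2 = $27.
Because $90 ≥ $27, revenue can cover variable cost; the firm operates.
Set P = MC: 90 = 63 - 24q + 3q^2 → -27 - 24q + 3q^2 = 0. The roots are q = -1 and q = 9; the profit-maximizing output is on the rising part of MC, so q* = 9.
Check: AVC at q = 9 is $36 ≤ P, so revenue covers variable cost.
Profit = P·q − TC = 90·9 − 547 = $263.

Produce at q = 9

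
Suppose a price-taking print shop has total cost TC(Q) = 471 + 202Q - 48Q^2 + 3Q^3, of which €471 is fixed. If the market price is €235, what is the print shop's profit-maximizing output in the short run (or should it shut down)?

Produce at Q = 11

Variable cost is VC = 202Q - 48Q^2 + 3Q^3, so AVC = VC/Q = 202 - 48Q + 3Q^2 and MC = dTC/dQ = 202 - 96Q + 9Q^2.
AVC is minimized where dAVC/dQ = -48 + 6Q = 0, at Q = 8; min AVC = 202 - 48·8 + 3·8^2 = €10.
Because €235 ≥ €10, revenue can cover variable cost; the firm operates.
Set P = MC: 235 = 202 - 96Q + 9Q^2 → -33 - 96Q + 9Q^2 = 0. The roots are Q = -1/3 and Q = 11; the profit-maximizing output is on the rising part of MC, so Q* = 11.
Check: AVC at Q = 11 is €37 ≤ P, so revenue covers variable cost.
Profit = P·Q − TC = 235·11 − 878 = €1707.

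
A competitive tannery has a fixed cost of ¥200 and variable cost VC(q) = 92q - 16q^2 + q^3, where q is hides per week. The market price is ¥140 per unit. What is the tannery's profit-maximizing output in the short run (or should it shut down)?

Produce at q = 12

Strip out fixed cost: VC = 92q - 16q^2 + q^3. Then AVC = 92 - 16q + q^2 and MC = 92 - 32q + 3q^2.
AVC is minimized where dAVC/dq = -16 + 2q = 0, at q = 8; min AVC = 92 - 16·8 + 8^2 = ¥28.
Because ¥140 ≥ ¥28, revenue can cover variable cost; the firm operates.
P = MC gives -48 - 32q + 3q^2 = 0, with roots -4/3 and 12. Take the larger (rising MC): q* = 12.
Check: AVC at q = 12 is ¥44 ≤ P, so revenue covers variable cost.
Profit = P·q − TC = 140·12 − 728 = ¥952.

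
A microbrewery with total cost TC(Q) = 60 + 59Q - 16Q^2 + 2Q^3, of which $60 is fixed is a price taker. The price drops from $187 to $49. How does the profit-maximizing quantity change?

AVC = 59 - 16Q + 2Q^2, minimized at Q = 4 where min AVC = $27. MC = 59 - 32Q + 6Q^2.
With P = $187 above the shutdown price, P = MC gives Q = 8.
At P = $49 ≥ min AVC, set P = MC: Q = 5. The firm stays open but cuts output.

Output falls from 8 to 5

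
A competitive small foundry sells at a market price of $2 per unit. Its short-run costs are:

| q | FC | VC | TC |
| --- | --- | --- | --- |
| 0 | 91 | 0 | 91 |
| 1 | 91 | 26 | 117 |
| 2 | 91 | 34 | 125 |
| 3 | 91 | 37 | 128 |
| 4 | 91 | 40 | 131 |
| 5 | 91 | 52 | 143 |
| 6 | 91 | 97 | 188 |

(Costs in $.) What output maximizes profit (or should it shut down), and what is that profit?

q = 0 (shut down); profit = -$91

Tabulate TR − TC: q=0: -91; q=1: -115; q=2: -121; q=3: -122; q=4: -123; q=5: -133; q=6: -176.
Profit is highest at q = 0. Equivalently, the lowest AVC in the table is 40/4 ≈ $10 at q = 4, and P = $2 falls below it — price never covers variable cost, so the firm shuts down and loses only its fixed cost.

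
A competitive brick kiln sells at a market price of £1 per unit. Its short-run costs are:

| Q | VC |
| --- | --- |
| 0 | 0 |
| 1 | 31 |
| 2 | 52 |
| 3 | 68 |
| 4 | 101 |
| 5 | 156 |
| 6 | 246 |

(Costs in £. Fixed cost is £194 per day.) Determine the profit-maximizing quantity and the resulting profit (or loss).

Tabulate TR − TC: Q=0: -194; Q=1: -224; Q=2: -244; Q=3: -259; Q=4: -291; Q=5: -345; Q=6: -434.
Profit is highest at Q = 0. Equivalently, the lowest AVC in the table is 68/3 ≈ £22.67 at Q = 3, and P = £1 falls below it — price never covers variable cost, so the firm shuts down and loses only its fixed cost.

Q = 0 (shut down); profit = -£194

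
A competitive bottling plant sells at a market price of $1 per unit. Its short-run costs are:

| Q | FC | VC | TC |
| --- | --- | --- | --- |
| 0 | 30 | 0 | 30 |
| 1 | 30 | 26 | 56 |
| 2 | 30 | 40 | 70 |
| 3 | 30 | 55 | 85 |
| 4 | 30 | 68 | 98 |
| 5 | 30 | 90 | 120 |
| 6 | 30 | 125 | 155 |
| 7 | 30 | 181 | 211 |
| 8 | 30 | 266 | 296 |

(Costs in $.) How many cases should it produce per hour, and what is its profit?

Q = 0 (shut down); profit = -$30

Compute π = P·Q − TC at each output: Q=0: -30; Q=1: -55; Q=2: -68; Q=3: -82; Q=4: -94; Q=5: -115; Q=6: -149; Q=7: -204; Q=8: -288.
Profit is highest at Q = 0. Equivalently, the lowest AVC in the table is 68/4 ≈ $17 at Q = 4, and P = $1 falls below it — price never covers variable cost, so the firm shuts down and loses only its fixed cost.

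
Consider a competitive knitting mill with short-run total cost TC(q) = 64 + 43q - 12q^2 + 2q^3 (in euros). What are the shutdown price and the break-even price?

Shutdown price = €25; break-even price = €43

AVC = 43 - 12q + 2q^2; minimized at q = 3, giving min AVC = €25. That is the shutdown price.
ATC = 64/q + 43 - 12q + 2q^2. Setting dATC/dq = −64/q^2 − 12 + 4q = 0 gives q = 4 (since 4·4^3 − 12·4^2 = 64).
min ATC = 64/4 + 43 − 12·4 + 2·4^2 = €43. That is the break-even price.
Between these two prices the firm operates at a loss; above €43 it earns a profit.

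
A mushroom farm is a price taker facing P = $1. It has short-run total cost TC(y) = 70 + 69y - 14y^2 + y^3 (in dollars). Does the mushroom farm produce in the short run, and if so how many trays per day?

Shut down

Strip out fixed cost: VC = 69y - 14y^2 + y^3. Then AVC = 69 - 14y + y^2 and MC = 69 - 28y + 3y^2.
AVC hits its minimum where MC = AVC, at y = 7, giving min AVC = 69 - 14·7 + 7^2 = $20.
P = $1 lies below min AVC = $20; no output level covers variable cost.
Best response: produce nothing and absorb the $70 fixed cost.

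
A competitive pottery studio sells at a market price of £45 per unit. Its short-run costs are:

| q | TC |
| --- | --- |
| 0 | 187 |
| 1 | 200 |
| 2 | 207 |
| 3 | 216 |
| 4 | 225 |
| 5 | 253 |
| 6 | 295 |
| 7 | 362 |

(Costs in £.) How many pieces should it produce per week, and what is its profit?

q = 6; profit = -£25

Profit at each row (π = 45q − TC): q=0: -187; q=1: -155; q=2: -117; q=3: -81; q=4: -45; q=5: -28; q=6: -25; q=7: -47.
Profit is maximized at q = 6. AVC there is 108/6 = £18 ≤ P, so producing beats shutting down (which would give -£187).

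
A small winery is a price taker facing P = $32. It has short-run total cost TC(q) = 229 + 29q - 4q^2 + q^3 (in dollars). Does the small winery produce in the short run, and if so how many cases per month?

Variable cost is VC = 29q - 4q^2 + q^3, so AVC = VC/q = 29 - 4q + q^2 and MC = dTC/dq = 29 - 8q + 3q^2.
The AVC parabola has its vertex at q = 4/2 = 2, where AVC = 29 - 4·2 + 2^2 = $25.
P = $32 exceeds min AVC = $25, so the firm stays open.
Set P = MC: 32 = 29 - 8q + 3q^2 → -3 - 8q + 3q^2 = 0. The roots are q = -1/3 and q = 3; the profit-maximizing output is on the rising part of MC, so q* = 3.
Check: AVC at q = 3 is $26 ≤ P, so revenue covers variable cost.
Profit = P·q − TC = 32·3 − 307 = -$211, a loss, but smaller than the $229 fixed cost the firm would lose by shutting down.

Produce at q = 3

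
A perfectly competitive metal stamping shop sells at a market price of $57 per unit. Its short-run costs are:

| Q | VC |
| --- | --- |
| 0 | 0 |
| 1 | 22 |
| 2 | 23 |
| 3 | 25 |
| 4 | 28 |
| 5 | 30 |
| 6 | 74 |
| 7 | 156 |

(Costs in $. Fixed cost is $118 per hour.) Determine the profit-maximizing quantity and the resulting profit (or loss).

Compute π = P·Q − TC at each output: Q=0: -118; Q=1: -83; Q=2: -27; Q=3: 28; Q=4: 82; Q=5: 137; Q=6: 150; Q=7: 125.
Profit is maximized at Q = 6. AVC there is 74/6 = $12.33 ≤ P, so producing beats shutting down (which would give -$118).

Q = 6; profit = $150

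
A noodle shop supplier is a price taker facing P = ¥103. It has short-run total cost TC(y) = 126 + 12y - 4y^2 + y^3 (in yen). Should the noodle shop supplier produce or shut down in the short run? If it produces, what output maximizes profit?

Produce at y = 7

From TC, MC = TC'(y) = 12 - 8y + 3y^2 and AVC = VC/y = 12 - 4y + y^2.
AVC is minimized where dAVC/dy = -4 + 2y = 0, at y = 2; min AVC = 12 - 4·2 + 2^2 = ¥8.
Since P = ¥103 ≥ min AVC = ¥8, price covers variable cost and the firm should produce.
Set P = MC: 103 = 12 - 8y + 3y^2 → -91 - 8y + 3y^2 = 0. The roots are y = -13/3 and y = 7; the profit-maximizing output is on the rising part of MC, so y* = 7.
Check: AVC at y = 7 is ¥33 ≤ P, so revenue covers variable cost.
Profit = P·y − TC = 103·7 − 357 = ¥364.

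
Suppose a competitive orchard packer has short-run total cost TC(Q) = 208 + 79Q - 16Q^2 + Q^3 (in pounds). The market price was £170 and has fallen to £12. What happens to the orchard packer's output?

MC = 79 - 32Q + 3Q^2; the shutdown threshold is min AVC = £15 (at Q = 8).
With P = £170 above the shutdown price, P = MC gives Q = 13.
At P = £12 < min AVC = £15, price no longer covers variable cost at any output, so the firm shuts down: Q = 0.

Output falls from 13 to 0 (the firm shuts down)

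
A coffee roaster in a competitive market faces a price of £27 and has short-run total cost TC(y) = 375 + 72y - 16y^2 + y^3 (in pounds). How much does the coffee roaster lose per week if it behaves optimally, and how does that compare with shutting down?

AVC = 72 - 16y + y^2 has its minimum £8 at y = 8; price £27 clears that bar, so the firm operates.
MC = 72 - 32y + 3y^2. Setting P = MC and taking the root on the rising branch gives y* = 9.
TR = 27·9 = 243. TC = 375 + 81 = 456. Profit = 243 − 456 = -£213.
By producing, the firm covers all variable cost plus £162 of fixed cost; shutting down would lose the full £375.

Profit = -£213 at y = 9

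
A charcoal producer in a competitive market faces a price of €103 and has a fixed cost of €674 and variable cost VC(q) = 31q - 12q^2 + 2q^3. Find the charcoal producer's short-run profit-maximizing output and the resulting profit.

Profit = -€242 at q = 6

AVC = 31 - 12q + 2q^2 has its minimum €13 at q = 3; price €103 clears that bar, so the firm operates.
With MC = 31 - 24q + 6q^2, P = MC on the upward-sloping part at q* = 6.
TR = 103·6 = 618. TC = 674 + 186 = 860. Profit = 618 − 860 = -€242.
That loss of €242 beats the €674 the firm would lose by shutting down; producing recovers €432 of fixed cost.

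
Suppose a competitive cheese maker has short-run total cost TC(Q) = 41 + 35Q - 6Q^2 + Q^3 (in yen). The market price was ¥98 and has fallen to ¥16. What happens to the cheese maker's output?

Output falls from 7 to 0 (the firm shuts down)

AVC = 35 - 6Q + Q^2, minimized at Q = 3 where min AVC = ¥26. MC = 35 - 12Q + 3Q^2.
With P = ¥98 above the shutdown price, P = MC gives Q = 7.
At P = ¥16 < min AVC = ¥26, price no longer covers variable cost at any output, so the firm shuts down: Q = 0.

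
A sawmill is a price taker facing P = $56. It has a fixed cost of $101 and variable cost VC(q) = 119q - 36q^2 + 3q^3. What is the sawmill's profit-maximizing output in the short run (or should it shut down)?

Produce at q = 7

Variable cost is VC = 119q - 36q^2 + 3q^3, so AVC = VC/q = 119 - 36q + 3q^2 and MC = dTC/dq = 119 - 72q + 9q^2.
AVC is minimized where dAVC/dq = -36 + 6q = 0, at q = 6; min AVC = 119 - 36·6 + 3·6^2 = $11.
Because $56 ≥ $11, revenue can cover variable cost; the firm operates.
P = MC gives 63 - 72q + 9q^2 = 0, with roots 1 and 7. Take the larger (rising MC): q* = 7.
Check: AVC at q = 7 is $14 ≤ P, so revenue covers variable cost.
Profit = P·q − TC = 56·7 − 199 = $193.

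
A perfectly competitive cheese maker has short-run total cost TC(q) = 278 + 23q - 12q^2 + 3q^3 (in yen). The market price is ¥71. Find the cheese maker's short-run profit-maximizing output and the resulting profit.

AVC = 23 - 12q + 3q^2 has its minimum ¥11 at q = 2; price ¥71 clears that bar, so the firm operates.
MC = 23 - 24q + 9q^2. Setting P = MC and taking the root on the rising branch gives q* = 4.
TR = 71·4 = 284. TC = 278 + 92 = 370. Profit = 284 − 370 = -¥86.
Shutting down would mean losing the fixed cost of ¥278, so operating at a loss of ¥86 is better by ¥192.

Profit = -¥86 at q = 4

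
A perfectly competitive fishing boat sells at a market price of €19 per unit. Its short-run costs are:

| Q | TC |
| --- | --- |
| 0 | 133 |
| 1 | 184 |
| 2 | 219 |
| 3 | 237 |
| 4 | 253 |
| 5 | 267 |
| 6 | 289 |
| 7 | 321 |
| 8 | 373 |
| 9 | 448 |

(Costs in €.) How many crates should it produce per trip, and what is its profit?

Q = 0 (shut down); profit = -€133

Profit at each row (π = 19Q − TC): Q=0: -133; Q=1: -165; Q=2: -181; Q=3: -180; Q=4: -177; Q=5: -172; Q=6: -175; Q=7: -188; Q=8: -221; Q=9: -277.
Profit is highest at Q = 0. Equivalently, the lowest AVC in the table is 156/6 ≈ €26 at Q = 6, and P = €19 falls below it — price never covers variable cost, so the firm shuts down and loses only its fixed cost.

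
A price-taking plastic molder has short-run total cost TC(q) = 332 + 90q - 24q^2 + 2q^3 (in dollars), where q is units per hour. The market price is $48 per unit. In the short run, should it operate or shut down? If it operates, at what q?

Variable cost is VC = 90q - 24q^2 + 2q^3, so AVC = VC/q = 90 - 24q + 2q^2 and MC = dTC/dq = 90 - 48q + 6q^2.
The AVC parabola has its vertex at q = 24/4 = 6, where AVC = 90 - 24·6 + 2·6^2 = $18.
P = $48 exceeds min AVC = $18, so the firm stays open.
P = MC gives 42 - 48q + 6q^2 = 0, with roots 1 and 7. Take the larger (rising MC): q* = 7.
Check: AVC at q = 7 is $20 ≤ P, so revenue covers variable cost.
Profit = P·q − TC = 48·7 − 472 = -$136, a loss, but smaller than the $332 fixed cost the firm would lose by shutting down.

Produce at q = 7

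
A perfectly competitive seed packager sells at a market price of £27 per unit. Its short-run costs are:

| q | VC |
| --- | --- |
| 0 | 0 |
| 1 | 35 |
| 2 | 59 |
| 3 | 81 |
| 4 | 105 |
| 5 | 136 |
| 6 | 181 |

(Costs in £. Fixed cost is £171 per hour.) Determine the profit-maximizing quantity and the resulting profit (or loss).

Profit at each row (π = 27q − TC): q=0: -171; q=1: -179; q=2: -176; q=3: -171; q=4: -168; q=5: -172; q=6: -190.
Profit is maximized at q = 4. AVC there is 105/4 = £26.25 ≤ P, so producing beats shutting down (which would give -£171).

q = 4; profit = -£168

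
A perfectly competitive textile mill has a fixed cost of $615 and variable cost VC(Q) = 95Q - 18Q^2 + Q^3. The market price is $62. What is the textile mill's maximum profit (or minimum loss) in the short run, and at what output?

Profit = -$131 at Q = 11

AVC = 95 - 18Q + Q^2; min AVC = $14 at Q = 9. Since P = $62 ≥ min AVC, the firm produces.
MC = 95 - 36Q + 3Q^2. Setting P = MC and taking the root on the rising branch gives Q* = 11.
TR = 62·11 = 682. TC = 615 + 198 = 813. Profit = 682 − 813 = -$131.
Shutting down would mean losing the fixed cost of $615, so operating at a loss of $131 is better by $484.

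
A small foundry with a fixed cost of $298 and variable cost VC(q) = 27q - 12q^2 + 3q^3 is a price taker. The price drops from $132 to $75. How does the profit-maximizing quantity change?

AVC = 27 - 12q + 3q^2, minimized at q = 2 where min AVC = $15. MC = 27 - 24q + 9q^2.
At P = $132 ≥ min AVC, set P = MC on the rising branch: q = 5.
At P = $75 ≥ min AVC, set P = MC: q = 4. The firm stays open but cuts output.

Output falls from 5 to 4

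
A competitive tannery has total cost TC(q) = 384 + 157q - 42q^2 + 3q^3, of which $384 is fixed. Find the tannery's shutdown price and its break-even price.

Shutdown price = $10; break-even price = $61

AVC = 157 - 42q + 3q^2; minimized at q = 7, giving min AVC = $10. That is the shutdown price.
ATC = 384/q + 157 - 42q + 3q^2. Setting dATC/dq = −384/q^2 − 42 + 6q = 0 gives q = 8 (since 6·8^3 − 42·8^2 = 384).
min ATC = 384/8 + 157 − 42·8 + 3·8^2 = $61. That is the break-even price.
For $10 ≤ P < $61 the firm produces at a loss; below $10 it shuts down.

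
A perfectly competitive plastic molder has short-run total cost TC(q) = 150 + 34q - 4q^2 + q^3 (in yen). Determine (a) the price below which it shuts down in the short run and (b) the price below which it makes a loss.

Shutdown price = ¥30; break-even price = ¥69

AVC = 34 - 4q + q^2; minimized at q = 2, giving min AVC = ¥30. That is the shutdown price.
ATC = 150/q + 34 - 4q + q^2. Setting dATC/dq = −150/q^2 − 4 + 2q = 0 gives q = 5 (since 2·5^3 − 4·5^2 = 150).
min ATC = 150/5 + 34 − 4·5 + 5^2 = ¥69. That is the break-even price.
Between these two prices the firm operates at a loss; above ¥69 it earns a profit.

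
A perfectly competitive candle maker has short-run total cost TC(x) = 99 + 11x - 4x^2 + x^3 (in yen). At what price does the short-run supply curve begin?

The shutdown price is the minimum of AVC. VC = 11x - 4x^2 + x^3, so AVC = 11 - 4x + x^2.
At the minimum of AVC, MC = AVC. MC = 11 - 8x + 3x^2; setting MC = AVC gives 2x^2 - 4x = 0, so x = 2. min AVC = 7.
For P < ¥7 the firm produces nothing.

¥7 per unit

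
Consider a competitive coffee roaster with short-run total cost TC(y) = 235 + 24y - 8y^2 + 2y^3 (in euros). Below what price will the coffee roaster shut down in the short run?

€16 per unit

The shutdown price is the minimum of AVC. VC = 24y - 8y^2 + 2y^3, so AVC = 24 - 8y + 2y^2.
dAVC/dy = -8 + 4y = 0 gives y = 2. min AVC = 24 - 8·2 + 2·2^2 = 16.
For P < €16 the firm produces nothing.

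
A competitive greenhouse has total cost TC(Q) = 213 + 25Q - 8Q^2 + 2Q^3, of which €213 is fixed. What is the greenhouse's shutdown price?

€17 per unit

Short-run supply begins at min AVC. From VC = 25Q - 8Q^2 + 2Q^3, AVC = 25 - 8Q + 2Q^2.
dAVC/dQ = -8 + 4Q = 0 gives Q = 2. min AVC = 25 - 8·2 + 2·2^2 = 17.
The firm shuts down for any P below €17.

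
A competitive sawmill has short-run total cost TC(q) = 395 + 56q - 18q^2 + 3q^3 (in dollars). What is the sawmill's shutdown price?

$29 per unit

The firm shuts down when price falls below the minimum of average variable cost. AVC = VC/q = 56 - 18q + 3q^2.
dAVC/dq = -18 + 6q = 0 gives q = 3. min AVC = 56 - 18·3 + 3·3^2 = 29.
For P < $29 the firm produces nothing.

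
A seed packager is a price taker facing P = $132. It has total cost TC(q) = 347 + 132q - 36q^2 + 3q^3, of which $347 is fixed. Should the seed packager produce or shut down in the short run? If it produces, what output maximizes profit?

Produce at q = 8

Strip out fixed cost: VC = 132q - 36q^2 + 3q^3. Then AVC = 132 - 36q + 3q^2 and MC = 132 - 72q + 9q^2.
The AVC parabola has its vertex at q = 36/6 = 6, where AVC = 132 - 36·6 + 3·6^2 = $24.
Because $132 ≥ $24, revenue can cover variable cost; the firm operates.
Solving P = MC: -72q + 9q^2 = 0 ⇒ q = 0 or 8. On the upward-sloping branch, q* = 8.
Check: AVC at q = 8 is $36 ≤ P, so revenue covers variable cost.
Profit = P·q − TC = 132·8 − 635 = $421.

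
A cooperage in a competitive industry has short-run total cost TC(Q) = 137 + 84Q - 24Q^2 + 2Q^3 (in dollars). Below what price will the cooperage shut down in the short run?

$12 per unit

The firm shuts down when price falls below the minimum of average variable cost. AVC = VC/Q = 84 - 24Q + 2Q^2.
At the minimum of AVC, MC = AVC. MC = 84 - 48Q + 6Q^2; setting MC = AVC gives 4Q^2 - 24Q = 0, so Q = 6. min AVC = 12.
So the shutdown price is $12.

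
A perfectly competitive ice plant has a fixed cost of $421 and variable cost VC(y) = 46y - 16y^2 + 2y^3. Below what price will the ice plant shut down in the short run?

Short-run supply begins at min AVC. From VC = 46y - 16y^2 + 2y^3, AVC = 46 - 16y + 2y^2.
At the minimum of AVC, MC = AVC. MC = 46 - 32y + 6y^2; setting MC = AVC gives 4y^2 - 16y = 0, so y = 4. min AVC = 14.
The firm shuts down for any P below $14.

$14 per unit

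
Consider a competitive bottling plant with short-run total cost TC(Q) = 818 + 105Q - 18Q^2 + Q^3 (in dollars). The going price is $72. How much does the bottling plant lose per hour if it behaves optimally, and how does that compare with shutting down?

AVC = 105 - 18Q + Q^2; min AVC = $24 at Q = 9. Since P = $72 ≥ min AVC, the firm produces.
With MC = 105 - 36Q + 3Q^2, P = MC on the upward-sloping part at Q* = 11.
TR = 72·11 = 792. TC = 818 + 308 = 1126. Profit = 792 − 1126 = -$334.
Shutting down would mean losing the fixed cost of $818, so operating at a loss of $334 is better by $484.

Profit = -$334 at Q = 11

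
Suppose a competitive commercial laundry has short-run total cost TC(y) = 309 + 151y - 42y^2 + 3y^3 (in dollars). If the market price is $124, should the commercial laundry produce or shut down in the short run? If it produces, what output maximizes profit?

From TC, MC = TC'(y) = 151 - 84y + 9y^2 and AVC = VC/y = 151 - 42y + 3y^2.
AVC is minimized where dAVC/dy = -42 + 6y = 0, at y = 7; min AVC = 151 - 42·7 + 3·7^2 = $4.
P = $124 exceeds min AVC = $4, so the firm stays open.
Solving P = MC: 27 - 84y + 9y^2 = 0 ⇒ y = 1/3 or 9. On the upward-sloping branch, y* = 9.
Check: AVC at y = 9 is $16 ≤ P, so revenue covers variable cost.
Profit = P·y − TC = 124·9 − 453 = $663.

Produce at y = 9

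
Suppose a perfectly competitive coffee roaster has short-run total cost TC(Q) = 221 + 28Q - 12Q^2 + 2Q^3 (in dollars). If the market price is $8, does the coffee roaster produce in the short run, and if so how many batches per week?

Shut down

From TC, MC = TC'(Q) = 28 - 24Q + 6Q^2 and AVC = VC/Q = 28 - 12Q + 2Q^2.
The AVC parabola has its vertex at Q = 12/4 = 3, where AVC = 28 - 12·3 + 2·3^2 = $10.
Since P = $8 < min AVC = $10, price fails to cover variable cost at any output.
Shutting down limits the loss to fixed cost, $221.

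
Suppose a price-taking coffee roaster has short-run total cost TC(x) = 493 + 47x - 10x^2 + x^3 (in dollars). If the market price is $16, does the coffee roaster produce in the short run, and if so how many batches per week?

Shut down

From TC, MC = TC'(x) = 47 - 20x + 3x^2 and AVC = VC/x = 47 - 10x + x^2.
AVC is minimized where dAVC/dx = -10 + 2x = 0, at x = 5; min AVC = 47 - 10·5 + 5^2 = $22.
P = $16 lies below min AVC = $22; no output level covers variable cost.
Shutting down limits the loss to fixed cost, $493.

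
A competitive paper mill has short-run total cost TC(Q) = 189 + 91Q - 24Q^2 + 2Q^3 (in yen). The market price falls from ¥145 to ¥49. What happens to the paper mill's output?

MC = 91 - 48Q + 6Q^2; the shutdown threshold is min AVC = ¥19 (at Q = 6).
With P = ¥145 above the shutdown price, P = MC gives Q = 9.
At P = ¥49 ≥ min AVC, set P = MC: Q = 7. The firm stays open but cuts output.

Output falls from 9 to 7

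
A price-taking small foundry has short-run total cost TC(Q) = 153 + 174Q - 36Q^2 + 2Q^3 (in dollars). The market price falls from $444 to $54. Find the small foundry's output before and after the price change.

MC = 174 - 72Q + 6Q^2; the shutdown threshold is min AVC = $12 (at Q = 9).
At P = $444 ≥ min AVC, set P = MC on the rising branch: Q = 15.
At P = $54 ≥ min AVC, set P = MC: Q = 10. The firm stays open but cuts output.

Output falls from 15 to 10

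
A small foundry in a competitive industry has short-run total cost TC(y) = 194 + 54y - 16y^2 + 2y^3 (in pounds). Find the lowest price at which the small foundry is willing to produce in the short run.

£22 per unit

The firm shuts down when price falls below the minimum of average variable cost. AVC = VC/y = 54 - 16y + 2y^2.
At the minimum of AVC, MC = AVC. MC = 54 - 32y + 6y^2; setting MC = AVC gives 4y^2 - 16y = 0, so y = 4. min AVC = 22.
So the shutdown price is £22.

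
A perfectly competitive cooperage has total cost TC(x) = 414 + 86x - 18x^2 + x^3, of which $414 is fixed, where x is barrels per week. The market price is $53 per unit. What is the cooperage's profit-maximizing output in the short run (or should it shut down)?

Produce at x = 11

Variable cost is VC = 86x - 18x^2 + x^3, so AVC = VC/x = 86 - 18x + x^2 and MC = dTC/dx = 86 - 36x + 3x^2.
AVC is minimized where dAVC/dx = -18 + 2x = 0, at x = 9; min AVC = 86 - 18·9 + 9^2 = $5.
Because $53 ≥ $5, revenue can cover variable cost; the firm operates.
Set P = MC: 53 = 86 - 36x + 3x^2 → 33 - 36x + 3x^2 = 0. The roots are x = 1 and x = 11; the profit-maximizing output is on the rising part of MC, so x* = 11.
Check: AVC at x = 11 is $9 ≤ P, so revenue covers variable cost.
Profit = P·x − TC = 53·11 − 513 = $70.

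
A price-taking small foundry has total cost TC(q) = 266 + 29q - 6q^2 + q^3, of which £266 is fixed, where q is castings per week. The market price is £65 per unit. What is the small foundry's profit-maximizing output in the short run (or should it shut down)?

Strip out fixed cost: VC = 29q - 6q^2 + q^3. Then AVC = 29 - 6q + q^2 and MC = 29 - 12q + 3q^2.
AVC hits its minimum where MC = AVC, at q = 3, giving min AVC = 29 - 6·3 + 3^2 = £20.
P = £65 exceeds min AVC = £20, so the firm stays open.
Solving P = MC: -36 - 12q + 3q^2 = 0 ⇒ q = -2 or 6. On the upward-sloping branch, q* = 6.
Check: AVC at q = 6 is £29 ≤ P, so revenue covers variable cost.
Profit = P·q − TC = 65·6 − 440 = -£50, a loss, but smaller than the £266 fixed cost the firm would lose by shutting down.

Produce at q = 6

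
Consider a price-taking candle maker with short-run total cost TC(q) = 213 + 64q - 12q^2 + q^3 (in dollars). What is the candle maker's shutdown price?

$28 per unit

The shutdown price is the minimum of AVC. VC = 64q - 12q^2 + q^3, so AVC = 64 - 12q + q^2.
dAVC/dq = -12 + 2q = 0 gives q = 6. min AVC = 64 - 12·6 + 6^2 = 28.
For P < $28 the firm produces nothing.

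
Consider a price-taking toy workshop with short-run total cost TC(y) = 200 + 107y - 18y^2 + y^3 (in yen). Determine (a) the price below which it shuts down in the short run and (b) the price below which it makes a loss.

AVC = 107 - 18y + y^2; minimized at y = 9, giving min AVC = ¥26. That is the shutdown price.
ATC = 200/y + 107 - 18y + y^2. Setting dATC/dy = −200/y^2 − 18 + 2y = 0 gives y = 10 (since 2·10^3 − 18·10^2 = 200).
min ATC = 200/10 + 107 − 18·10 + 10^2 = ¥47. That is the break-even price.
For ¥26 ≤ P < ¥47 the firm produces at a loss; below ¥26 it shuts down.

Shutdown price = ¥26; break-even price = ¥47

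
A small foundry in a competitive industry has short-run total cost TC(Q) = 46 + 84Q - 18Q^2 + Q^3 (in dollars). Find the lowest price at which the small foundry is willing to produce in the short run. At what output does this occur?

$3 per unit, at Q = 9

The shutdown price is the minimum of AVC. VC = 84Q - 18Q^2 + Q^3, so AVC = 84 - 18Q + Q^2.
dAVC/dQ = -18 + 2Q = 0 gives Q = 9. min AVC = 84 - 18·9 + 9^2 = 3.
So the shutdown price is $3.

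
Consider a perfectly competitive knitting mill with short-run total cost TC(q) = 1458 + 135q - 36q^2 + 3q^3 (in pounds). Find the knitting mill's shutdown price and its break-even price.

Shutdown price = £27; break-even price = £216

Shutdown price = min AVC. AVC = 135 - 36q + 3q^2, with vertex at q = 6 and minimum £27.
ATC = 1458/q + 135 - 36q + 3q^2. Setting dATC/dq = −1458/q^2 − 36 + 6q = 0 gives q = 9 (since 6·9^3 − 36·9^2 = 1458).
min ATC = 1458/9 + 135 − 36·9 + 3·9^2 = £216. That is the break-even price.
For £27 ≤ P < £216 the firm produces at a loss; below £27 it shuts down.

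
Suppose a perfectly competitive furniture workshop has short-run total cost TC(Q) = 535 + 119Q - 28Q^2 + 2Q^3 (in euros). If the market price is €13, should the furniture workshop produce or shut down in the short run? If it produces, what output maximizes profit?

Variable cost is VC = 119Q - 28Q^2 + 2Q^3, so AVC = VC/Q = 119 - 28Q + 2Q^2 and MC = dTC/dQ = 119 - 56Q + 6Q^2.
The AVC parabola has its vertex at Q = 28/4 = 7, where AVC = 119 - 28·7 + 2·7^2 = €21.
Since P = €13 < min AVC = €21, price fails to cover variable cost at any output.
Shutting down limits the loss to fixed cost, €535.

Shut down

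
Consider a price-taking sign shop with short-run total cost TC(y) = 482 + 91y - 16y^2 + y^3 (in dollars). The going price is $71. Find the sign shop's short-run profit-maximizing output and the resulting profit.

AVC = 91 - 16y + y^2; min AVC = $27 at y = 8. Since P = $71 ≥ min AVC, the firm produces.
MC = 91 - 32y + 3y^2. Setting P = MC and taking the root on the rising branch gives y* = 10.
TR = 71·10 = 710. TC = 482 + 310 = 792. Profit = 710 − 792 = -$82.
That loss of $82 beats the $482 the firm would lose by shutting down; producing recovers $400 of fixed cost.

Profit = -$82 at y = 10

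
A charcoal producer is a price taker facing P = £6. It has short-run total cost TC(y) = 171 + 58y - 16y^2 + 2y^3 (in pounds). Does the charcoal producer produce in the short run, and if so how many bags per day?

Shut down

From TC, MC = TC'(y) = 58 - 32y + 6y^2 and AVC = VC/y = 58 - 16y + 2y^2.
AVC hits its minimum where MC = AVC, at y = 4, giving min AVC = 58 - 16·4 + 2·4^2 = £26.
Since P = £6 < min AVC = £26, price fails to cover variable cost at any output.
Shutting down limits the loss to fixed cost, £171.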